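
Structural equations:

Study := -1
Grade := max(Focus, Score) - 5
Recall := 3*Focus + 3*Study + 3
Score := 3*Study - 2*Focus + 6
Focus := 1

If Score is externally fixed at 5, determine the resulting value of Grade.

0

do(Score=5) replaces the equation Score := 3*Study - 2*Focus + 6 with the constant Score = 5.
Grade = max(Focus, Score) - 5  [with Focus=1, Score=5]  = 0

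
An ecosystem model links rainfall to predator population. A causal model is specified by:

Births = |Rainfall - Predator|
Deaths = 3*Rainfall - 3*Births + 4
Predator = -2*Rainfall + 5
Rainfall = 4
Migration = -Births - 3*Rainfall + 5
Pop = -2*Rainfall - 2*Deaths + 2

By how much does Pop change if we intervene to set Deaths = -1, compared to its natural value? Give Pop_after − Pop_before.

Under do(Deaths=-1), the mechanism Deaths = 3*Rainfall - 3*Births + 4 is discarded; Deaths is fixed at -1.
Pop = -2*Rainfall - 2*Deaths + 2  [with Rainfall=4, Deaths=-1]  = -4
Without intervention: Predator = -2*Rainfall + 5  [with Rainfall=4]  = -3; Births = |Rainfall - Predator|  [with Rainfall=4, Predator=-3]  = 7; Deaths = 3*Rainfall - 3*Births + 4  [with Rainfall=4, Births=7]  = -5; Pop = -2*Rainfall - 2*Deaths + 2  [with Rainfall=4, Deaths=-5]  = 4.
Change = -4 − 4 = -8.

-8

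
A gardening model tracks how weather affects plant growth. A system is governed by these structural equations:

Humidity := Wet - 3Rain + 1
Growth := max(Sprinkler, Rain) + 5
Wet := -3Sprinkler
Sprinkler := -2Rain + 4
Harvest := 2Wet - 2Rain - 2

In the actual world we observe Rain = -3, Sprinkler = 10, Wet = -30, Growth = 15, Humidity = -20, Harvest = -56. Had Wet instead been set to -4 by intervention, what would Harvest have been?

-4

The intervention breaks the incoming arrows to Wet: Wet := -3Sprinkler no longer applies, and Wet = -4.
Harvest = 2Wet - 2Rain - 2  [with Wet=-4, Rain=-3]  = -4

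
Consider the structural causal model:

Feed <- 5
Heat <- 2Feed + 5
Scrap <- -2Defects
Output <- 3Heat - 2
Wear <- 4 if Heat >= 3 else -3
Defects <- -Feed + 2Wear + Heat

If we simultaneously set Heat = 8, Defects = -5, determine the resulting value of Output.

22

The joint intervention fixes Heat = 8, Defects = -5, removing each variable's own equation.
Output = 3Heat - 2  [with Heat=8]  = 22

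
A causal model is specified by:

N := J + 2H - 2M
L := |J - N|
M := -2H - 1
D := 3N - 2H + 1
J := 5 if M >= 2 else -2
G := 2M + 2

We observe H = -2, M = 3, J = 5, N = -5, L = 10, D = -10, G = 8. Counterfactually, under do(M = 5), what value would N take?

Under do(M=5), the mechanism M := -2H - 1 is discarded; M is fixed at 5.
J = 5 if M >= 2 else -2  [with M=5]  = 5
N = J + 2H - 2M  [with J=5, H=-2, M=5]  = -9

-9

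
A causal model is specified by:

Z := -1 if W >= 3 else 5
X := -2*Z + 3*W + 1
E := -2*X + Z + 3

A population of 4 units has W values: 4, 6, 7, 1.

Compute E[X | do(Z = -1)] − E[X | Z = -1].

do(Z=-1) breaks Z's dependence on W. With Z=-1 fixed, X across the units is 15, 21, 24, 6, mean 16.5.
Conditioning on Z=-1 selects the 3 unit(s) with W ∈ {4, 6, 7}. Their X values: 15, 21, 24. Mean = 20.
Difference = 16.5 − 20 = -3.5.

-3.5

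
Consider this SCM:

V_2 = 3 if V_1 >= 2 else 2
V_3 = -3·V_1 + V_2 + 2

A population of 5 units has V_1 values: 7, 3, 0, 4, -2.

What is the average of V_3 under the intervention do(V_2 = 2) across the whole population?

Every unit gets V_2=2 under the intervention. V_3 values become -17, -5, 4, -8, 10; E[V_3|do(V_2=2)] = -3.2.

-3.2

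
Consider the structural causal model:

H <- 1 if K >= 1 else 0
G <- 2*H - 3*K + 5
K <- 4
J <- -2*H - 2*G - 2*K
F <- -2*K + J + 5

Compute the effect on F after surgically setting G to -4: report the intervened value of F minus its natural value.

do(G=-4) replaces the equation G <- 2*H - 3*K + 5 with the constant G = -4.
H = 1 if K >= 1 else 0  [with K=4]  = 1
J = -2*H - 2*G - 2*K  [with H=1, G=-4, K=4]  = -2
F = -2*K + J + 5  [with K=4, J=-2]  = -5
Without intervention: H = 1 if K >= 1 else 0  [with K=4]  = 1; G = 2*H - 3*K + 5  [with H=1, K=4]  = -5; J = -2*H - 2*G - 2*K  [with H=1, G=-5, K=4]  = 0; F = -2*K + J + 5  [with K=4, J=0]  = -3.
Change = -5 − (-3) = -2.

-2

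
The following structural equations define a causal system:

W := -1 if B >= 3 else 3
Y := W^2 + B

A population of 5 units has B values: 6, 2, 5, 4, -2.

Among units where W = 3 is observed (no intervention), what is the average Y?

9

Conditioning on W=3 selects the 2 unit(s) with B ∈ {2, -2}. Their Y values: 11, 7. Mean = 9.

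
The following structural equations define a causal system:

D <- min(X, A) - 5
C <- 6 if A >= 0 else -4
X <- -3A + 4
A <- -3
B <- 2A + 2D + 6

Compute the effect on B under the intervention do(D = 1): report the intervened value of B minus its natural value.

18

The intervention breaks the incoming arrows to D: D <- min(X, A) - 5 no longer applies, and D = 1.
B = 2A + 2D + 6  [with A=-3, D=1]  = 2
Without intervention: X = -3A + 4  [with A=-3]  = 13; D = min(X, A) - 5  [with X=13, A=-3]  = -8; B = 2A + 2D + 6  [with A=-3, D=-8]  = -16.
Change = 2 − (-16) = 18.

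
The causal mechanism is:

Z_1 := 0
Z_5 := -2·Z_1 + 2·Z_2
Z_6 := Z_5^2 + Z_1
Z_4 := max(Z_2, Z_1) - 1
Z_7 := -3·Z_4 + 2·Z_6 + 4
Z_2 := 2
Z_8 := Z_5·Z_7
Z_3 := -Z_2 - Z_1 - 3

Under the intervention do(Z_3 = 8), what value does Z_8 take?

The intervention breaks the incoming arrows to Z_3: Z_3 := -Z_2 - Z_1 - 3 no longer applies, and Z_3 = 8.
Since Z_8 is not a descendant of the intervened variable, it is unaffected.
Z_4 = max(Z_2, Z_1) - 1  [with Z_2=2, Z_1=0]  = 1
Z_5 = -2·Z_1 + 2·Z_2  [with Z_1=0, Z_2=2]  = 4
Z_6 = Z_5^2 + Z_1  [with Z_5=4, Z_1=0]  = 16
Z_7 = -3·Z_4 + 2·Z_6 + 4  [with Z_4=1, Z_6=16]  = 33
Z_8 = Z_5·Z_7  [with Z_5=4, Z_7=33]  = 132

132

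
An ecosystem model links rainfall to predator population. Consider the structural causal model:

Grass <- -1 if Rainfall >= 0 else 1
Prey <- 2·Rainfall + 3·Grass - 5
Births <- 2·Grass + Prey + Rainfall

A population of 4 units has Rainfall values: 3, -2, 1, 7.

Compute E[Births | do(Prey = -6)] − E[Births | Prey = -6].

The intervention sets Prey=-6 in all 4 units regardless of Rainfall. Recomputing Births per unit gives -5, -6, -7, -1; average -4.75.
Conditioning on Prey=-6 selects the 2 unit(s) with Rainfall ∈ {-2, 1}. Their Births values: -6, -7. Mean = -6.5.
Difference = -4.75 − (-6.5) = 1.75.

1.75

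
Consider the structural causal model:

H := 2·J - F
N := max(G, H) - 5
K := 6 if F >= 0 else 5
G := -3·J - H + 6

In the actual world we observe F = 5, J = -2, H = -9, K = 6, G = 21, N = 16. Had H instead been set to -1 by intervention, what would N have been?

The intervention breaks the incoming arrows to H: H := 2·J - F no longer applies, and H = -1.
G = -3·J - H + 6  [with J=-2, H=-1]  = 13
N = max(G, H) - 5  [with G=13, H=-1]  = 8

8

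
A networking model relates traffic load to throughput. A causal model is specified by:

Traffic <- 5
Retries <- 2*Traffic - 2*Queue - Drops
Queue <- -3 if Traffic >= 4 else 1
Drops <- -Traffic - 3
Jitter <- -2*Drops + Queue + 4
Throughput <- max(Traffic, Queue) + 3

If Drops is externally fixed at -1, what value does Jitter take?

do(Drops=-1) replaces the equation Drops <- -Traffic - 3 with the constant Drops = -1.
Queue = -3 if Traffic >= 4 else 1  [with Traffic=5]  = -3
Jitter = -2*Drops + Queue + 4  [with Drops=-1, Queue=-3]  = 3

3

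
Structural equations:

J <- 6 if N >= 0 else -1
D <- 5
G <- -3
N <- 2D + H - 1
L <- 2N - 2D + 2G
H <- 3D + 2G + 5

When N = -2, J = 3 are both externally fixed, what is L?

Setting N = -2, J = 3 by intervention discards those variables' equations.
L = 2N - 2D + 2G  [with N=-2, D=5, G=-3]  = -20

-20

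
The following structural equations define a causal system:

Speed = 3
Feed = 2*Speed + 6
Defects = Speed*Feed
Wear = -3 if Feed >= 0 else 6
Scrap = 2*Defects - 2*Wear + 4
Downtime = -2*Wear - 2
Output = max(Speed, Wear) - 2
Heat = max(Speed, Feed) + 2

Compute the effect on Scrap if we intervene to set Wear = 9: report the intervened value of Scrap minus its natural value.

-24

Under do(Wear=9), the mechanism Wear = -3 if Feed >= 0 else 6 is discarded; Wear is fixed at 9.
Feed = 2*Speed + 6  [with Speed=3]  = 12
Defects = Speed*Feed  [with Speed=3, Feed=12]  = 36
Scrap = 2*Defects - 2*Wear + 4  [with Defects=36, Wear=9]  = 58
Without intervention: Feed = 2*Speed + 6  [with Speed=3]  = 12; Wear = -3 if Feed >= 0 else 6  [with Feed=12]  = -3; Defects = Speed*Feed  [with Speed=3, Feed=12]  = 36; Scrap = 2*Defects - 2*Wear + 4  [with Defects=36, Wear=-3]  = 82.
Change = 58 − 82 = -24.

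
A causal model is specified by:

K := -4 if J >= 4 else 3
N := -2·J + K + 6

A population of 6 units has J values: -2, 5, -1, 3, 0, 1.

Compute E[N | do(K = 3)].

The intervention sets K=3 in all 6 units regardless of J. Recomputing N per unit gives 13, -1, 11, 3, 9, 7; average 7.

7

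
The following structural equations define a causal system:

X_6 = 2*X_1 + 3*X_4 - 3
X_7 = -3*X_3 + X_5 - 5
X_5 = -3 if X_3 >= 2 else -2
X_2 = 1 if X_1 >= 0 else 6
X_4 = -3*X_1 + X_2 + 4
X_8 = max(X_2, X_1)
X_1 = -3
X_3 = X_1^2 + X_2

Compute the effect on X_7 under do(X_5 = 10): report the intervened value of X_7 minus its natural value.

Under do(X_5=10), the mechanism X_5 = -3 if X_3 >= 2 else -2 is discarded; X_5 is fixed at 10.
X_2 = 1 if X_1 >= 0 else 6  [with X_1=-3]  = 6
X_3 = X_1^2 + X_2  [with X_1=-3, X_2=6]  = 15
X_7 = -3*X_3 + X_5 - 5  [with X_3=15, X_5=10]  = -40
Without intervention: X_2 = 1 if X_1 >= 0 else 6  [with X_1=-3]  = 6; X_3 = X_1^2 + X_2  [with X_1=-3, X_2=6]  = 15; X_5 = -3 if X_3 >= 2 else -2  [with X_3=15]  = -3; X_7 = -3*X_3 + X_5 - 5  [with X_3=15, X_5=-3]  = -53.
Change = -40 − (-53) = 13.

13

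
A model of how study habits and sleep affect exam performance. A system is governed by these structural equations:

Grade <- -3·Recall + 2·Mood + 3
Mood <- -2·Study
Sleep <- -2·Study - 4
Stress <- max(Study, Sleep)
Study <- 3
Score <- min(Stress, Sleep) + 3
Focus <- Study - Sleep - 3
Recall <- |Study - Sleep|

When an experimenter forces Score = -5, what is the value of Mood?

The intervention breaks the incoming arrows to Score: Score <- min(Stress, Sleep) + 3 no longer applies, and Score = -5.
Since Mood is not a descendant of the intervened variable, it is unaffected.
Mood = -2·Study  [with Study=3]  = -6

-6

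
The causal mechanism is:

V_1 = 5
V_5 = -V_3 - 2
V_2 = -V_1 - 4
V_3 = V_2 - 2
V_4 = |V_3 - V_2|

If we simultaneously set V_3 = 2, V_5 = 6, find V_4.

The joint intervention fixes V_3 = 2, V_5 = 6, removing each variable's own equation.
V_2 = -V_1 - 4  [with V_1=5]  = -9
V_4 = |V_3 - V_2|  [with V_3=2, V_2=-9]  = 11

11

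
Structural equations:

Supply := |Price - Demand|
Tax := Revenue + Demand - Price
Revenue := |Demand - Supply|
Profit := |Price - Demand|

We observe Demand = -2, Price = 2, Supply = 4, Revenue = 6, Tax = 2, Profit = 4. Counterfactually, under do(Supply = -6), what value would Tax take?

0

do(Supply=-6) replaces the equation Supply := |Price - Demand| with the constant Supply = -6.
Revenue = |Demand - Supply|  [with Demand=-2, Supply=-6]  = 4
Tax = Revenue + Demand - Price  [with Revenue=4, Demand=-2, Price=2]  = 0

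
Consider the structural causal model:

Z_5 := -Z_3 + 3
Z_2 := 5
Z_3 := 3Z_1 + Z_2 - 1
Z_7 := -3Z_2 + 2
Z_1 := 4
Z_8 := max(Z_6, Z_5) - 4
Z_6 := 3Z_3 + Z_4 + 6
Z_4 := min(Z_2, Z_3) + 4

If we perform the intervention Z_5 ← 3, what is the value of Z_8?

59

do(Z_5=3) replaces the equation Z_5 := -Z_3 + 3 with the constant Z_5 = 3.
Z_3 = 3Z_1 + Z_2 - 1  [with Z_1=4, Z_2=5]  = 16
Z_4 = min(Z_2, Z_3) + 4  [with Z_2=5, Z_3=16]  = 9
Z_6 = 3Z_3 + Z_4 + 6  [with Z_3=16, Z_4=9]  = 63
Z_8 = max(Z_6, Z_5) - 4  [with Z_6=63, Z_5=3]  = 59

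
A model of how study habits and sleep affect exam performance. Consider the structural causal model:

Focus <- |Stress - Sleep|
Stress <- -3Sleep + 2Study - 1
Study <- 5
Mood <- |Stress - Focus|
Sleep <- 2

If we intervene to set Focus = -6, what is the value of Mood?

9

Intervening sets Focus = -6 and removes its equation (Focus <- |Stress - Sleep|).
Stress = -3Sleep + 2Study - 1  [with Sleep=2, Study=5]  = 3
Mood = |Stress - Focus|  [with Stress=3, Focus=-6]  = 9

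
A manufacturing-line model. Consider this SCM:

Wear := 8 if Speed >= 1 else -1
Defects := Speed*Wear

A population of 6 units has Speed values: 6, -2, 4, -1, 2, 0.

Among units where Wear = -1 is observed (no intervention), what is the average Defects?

E[Defects|Wear=-1] averages over only the 3 units with Wear=-1 (Speed = -2, -1, 0): Defects = 2, 1, 0, mean 1.

1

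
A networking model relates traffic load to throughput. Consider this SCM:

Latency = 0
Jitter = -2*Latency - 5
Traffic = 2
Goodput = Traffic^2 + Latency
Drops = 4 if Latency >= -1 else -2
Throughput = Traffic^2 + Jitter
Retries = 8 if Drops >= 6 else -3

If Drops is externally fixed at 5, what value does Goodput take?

4

The intervention breaks the incoming arrows to Drops: Drops = 4 if Latency >= -1 else -2 no longer applies, and Drops = 5.
Goodput is not downstream of the intervention, so its value is determined by the original equations.
Goodput = Traffic^2 + Latency  [with Traffic=2, Latency=0]  = 4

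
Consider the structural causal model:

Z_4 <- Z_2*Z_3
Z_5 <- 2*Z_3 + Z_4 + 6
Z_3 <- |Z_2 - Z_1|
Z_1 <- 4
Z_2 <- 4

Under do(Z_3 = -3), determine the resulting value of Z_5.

-12

do(Z_3=-3) replaces the equation Z_3 <- |Z_2 - Z_1| with the constant Z_3 = -3.
Z_4 = Z_2*Z_3  [with Z_2=4, Z_3=-3]  = -12
Z_5 = 2*Z_3 + Z_4 + 6  [with Z_3=-3, Z_4=-12]  = -12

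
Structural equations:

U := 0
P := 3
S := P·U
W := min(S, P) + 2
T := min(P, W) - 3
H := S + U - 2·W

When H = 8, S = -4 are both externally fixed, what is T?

Under do(H = 8, S = -4), each intervened variable's structural equation is replaced by its fixed value.
W = min(S, P) + 2  [with S=-4, P=3]  = -2
T = min(P, W) - 3  [with P=3, W=-2]  = -5

-5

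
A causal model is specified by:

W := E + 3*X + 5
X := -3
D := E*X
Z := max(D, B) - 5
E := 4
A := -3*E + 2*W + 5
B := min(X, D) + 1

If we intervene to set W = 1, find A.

The intervention breaks the incoming arrows to W: W := E + 3*X + 5 no longer applies, and W = 1.
A = -3*E + 2*W + 5  [with E=4, W=1]  = -5

-5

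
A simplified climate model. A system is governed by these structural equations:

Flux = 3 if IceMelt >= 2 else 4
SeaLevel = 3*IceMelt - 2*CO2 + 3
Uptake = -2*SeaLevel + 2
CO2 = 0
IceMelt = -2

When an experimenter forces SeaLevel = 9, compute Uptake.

-16

do(SeaLevel=9) replaces the equation SeaLevel = 3*IceMelt - 2*CO2 + 3 with the constant SeaLevel = 9.
Uptake = -2*SeaLevel + 2  [with SeaLevel=9]  = -16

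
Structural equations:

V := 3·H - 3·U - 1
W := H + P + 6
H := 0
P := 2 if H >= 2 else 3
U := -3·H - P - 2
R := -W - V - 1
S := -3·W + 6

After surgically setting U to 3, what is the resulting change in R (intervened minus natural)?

The intervention breaks the incoming arrows to U: U := -3·H - P - 2 no longer applies, and U = 3.
P = 2 if H >= 2 else 3  [with H=0]  = 3
W = H + P + 6  [with H=0, P=3]  = 9
V = 3·H - 3·U - 1  [with H=0, U=3]  = -10
R = -W - V - 1  [with W=9, V=-10]  = 0
Without intervention: P = 2 if H >= 2 else 3  [with H=0]  = 3; W = H + P + 6  [with H=0, P=3]  = 9; U = -3·H - P - 2  [with H=0, P=3]  = -5; V = 3·H - 3·U - 1  [with H=0, U=-5]  = 14; R = -W - V - 1  [with W=9, V=14]  = -24.
Change = 0 − (-24) = 24.

24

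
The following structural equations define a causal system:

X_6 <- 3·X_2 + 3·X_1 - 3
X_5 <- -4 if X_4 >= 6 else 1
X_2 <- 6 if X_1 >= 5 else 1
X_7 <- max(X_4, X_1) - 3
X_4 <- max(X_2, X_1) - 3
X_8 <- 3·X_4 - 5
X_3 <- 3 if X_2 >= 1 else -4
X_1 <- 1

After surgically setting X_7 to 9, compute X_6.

3

Intervening sets X_7 = 9 and removes its equation (X_7 <- max(X_4, X_1) - 3).
Since X_6 is not a descendant of the intervened variable, it is unaffected.
X_2 = 6 if X_1 >= 5 else 1  [with X_1=1]  = 1
X_6 = 3·X_2 + 3·X_1 - 3  [with X_2=1, X_1=1]  = 3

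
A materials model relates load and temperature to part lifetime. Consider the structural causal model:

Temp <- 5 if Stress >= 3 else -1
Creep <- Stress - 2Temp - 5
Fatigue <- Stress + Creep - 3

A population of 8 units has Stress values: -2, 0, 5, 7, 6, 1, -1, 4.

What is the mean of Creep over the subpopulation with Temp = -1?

-3.5

Conditioning on Temp=-1 selects the 4 unit(s) with Stress ∈ {-2, 0, 1, -1}. Their Creep values: -5, -3, -2, -4. Mean = -3.5.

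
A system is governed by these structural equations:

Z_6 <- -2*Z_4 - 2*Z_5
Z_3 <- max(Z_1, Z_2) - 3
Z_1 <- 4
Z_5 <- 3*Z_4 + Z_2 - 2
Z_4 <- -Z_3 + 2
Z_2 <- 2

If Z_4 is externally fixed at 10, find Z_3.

1

Under do(Z_4=10), the mechanism Z_4 <- -Z_3 + 2 is discarded; Z_4 is fixed at 10.
Since Z_3 is not a descendant of the intervened variable, it is unaffected.
Z_3 = max(Z_1, Z_2) - 3  [with Z_1=4, Z_2=2]  = 1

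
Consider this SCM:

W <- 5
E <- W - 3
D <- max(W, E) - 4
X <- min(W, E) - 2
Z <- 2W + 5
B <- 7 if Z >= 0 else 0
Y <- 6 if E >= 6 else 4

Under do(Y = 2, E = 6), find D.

2

Under do(Y = 2, E = 6), each intervened variable's structural equation is replaced by its fixed value.
D = max(W, E) - 4  [with W=5, E=6]  = 2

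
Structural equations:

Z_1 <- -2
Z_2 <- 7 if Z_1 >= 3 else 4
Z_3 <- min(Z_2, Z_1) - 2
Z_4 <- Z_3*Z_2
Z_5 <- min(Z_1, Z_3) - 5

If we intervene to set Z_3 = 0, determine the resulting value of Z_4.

0

The intervention breaks the incoming arrows to Z_3: Z_3 <- min(Z_2, Z_1) - 2 no longer applies, and Z_3 = 0.
Z_2 = 7 if Z_1 >= 3 else 4  [with Z_1=-2]  = 4
Z_4 = Z_3*Z_2  [with Z_3=0, Z_2=4]  = 0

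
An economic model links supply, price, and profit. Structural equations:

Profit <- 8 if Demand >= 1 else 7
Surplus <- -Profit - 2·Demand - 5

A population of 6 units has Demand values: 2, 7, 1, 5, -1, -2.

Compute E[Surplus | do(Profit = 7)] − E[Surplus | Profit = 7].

-7

Under do(Profit=7), Profit's equation is replaced by Profit=7 for every unit. Per-unit Surplus: -16, -26, -14, -22, -10, -8. Mean = -16.
Conditioning on Profit=7 selects the 2 unit(s) with Demand ∈ {-1, -2}. Their Surplus values: -10, -8. Mean = -9.
Difference = -16 − (-9) = -7.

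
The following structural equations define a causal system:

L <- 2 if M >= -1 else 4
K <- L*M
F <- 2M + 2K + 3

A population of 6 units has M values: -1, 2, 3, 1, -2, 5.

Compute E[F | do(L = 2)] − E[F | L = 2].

Under do(L=2), L's equation is replaced by L=2 for every unit. Per-unit F: -3, 15, 21, 9, -9, 33. Mean = 11.
Observing L=2 restricts to units where L's equation naturally yields 2: M ∈ {-1, 2, 3, 1, 5}. In that subpopulation F = -3, 15, 21, 9, 33, mean 15.
Difference = 11 − 15 = -4.

-4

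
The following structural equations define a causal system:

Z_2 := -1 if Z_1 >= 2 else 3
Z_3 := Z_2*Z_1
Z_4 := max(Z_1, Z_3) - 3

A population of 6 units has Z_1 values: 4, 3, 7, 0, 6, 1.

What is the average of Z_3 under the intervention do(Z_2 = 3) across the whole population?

10.5

The intervention sets Z_2=3 in all 6 units regardless of Z_1. Recomputing Z_3 per unit gives 12, 9, 21, 0, 18, 3; average 10.5.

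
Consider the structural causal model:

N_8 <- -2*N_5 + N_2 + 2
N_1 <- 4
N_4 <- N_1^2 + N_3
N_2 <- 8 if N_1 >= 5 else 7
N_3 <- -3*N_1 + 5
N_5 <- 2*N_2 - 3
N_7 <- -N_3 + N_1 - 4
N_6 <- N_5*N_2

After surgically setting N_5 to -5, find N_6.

-35

The intervention breaks the incoming arrows to N_5: N_5 <- 2*N_2 - 3 no longer applies, and N_5 = -5.
N_2 = 8 if N_1 >= 5 else 7  [with N_1=4]  = 7
N_6 = N_5*N_2  [with N_5=-5, N_2=7]  = -35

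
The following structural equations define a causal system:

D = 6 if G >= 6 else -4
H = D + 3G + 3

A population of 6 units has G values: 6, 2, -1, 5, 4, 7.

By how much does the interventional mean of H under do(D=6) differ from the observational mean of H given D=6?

The intervention sets D=6 in all 6 units regardless of G. Recomputing H per unit gives 27, 15, 6, 24, 21, 30; average 20.5.
Conditioning on D=6 selects the 2 unit(s) with G ∈ {6, 7}. Their H values: 27, 30. Mean = 28.5.
Difference = 20.5 − 28.5 = -8.

-8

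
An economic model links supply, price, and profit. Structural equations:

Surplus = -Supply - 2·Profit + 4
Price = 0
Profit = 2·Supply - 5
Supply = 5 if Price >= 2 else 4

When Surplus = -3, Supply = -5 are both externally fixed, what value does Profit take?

-15

Setting Surplus = -3, Supply = -5 by intervention discards those variables' equations.
Profit = 2·Supply - 5  [with Supply=-5]  = -15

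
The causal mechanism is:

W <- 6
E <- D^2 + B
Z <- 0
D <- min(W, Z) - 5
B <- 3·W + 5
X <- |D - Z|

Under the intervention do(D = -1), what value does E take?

24

Under do(D=-1), the mechanism D <- min(W, Z) - 5 is discarded; D is fixed at -1.
B = 3·W + 5  [with W=6]  = 23
E = D^2 + B  [with D=-1, B=23]  = 24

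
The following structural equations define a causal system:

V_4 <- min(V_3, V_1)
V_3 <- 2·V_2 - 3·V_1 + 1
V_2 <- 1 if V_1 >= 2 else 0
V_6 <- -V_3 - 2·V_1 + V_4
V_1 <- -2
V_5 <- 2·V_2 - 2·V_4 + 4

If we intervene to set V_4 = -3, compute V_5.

Intervening sets V_4 = -3 and removes its equation (V_4 <- min(V_3, V_1)).
V_2 = 1 if V_1 >= 2 else 0  [with V_1=-2]  = 0
V_5 = 2·V_2 - 2·V_4 + 4  [with V_2=0, V_4=-3]  = 10

10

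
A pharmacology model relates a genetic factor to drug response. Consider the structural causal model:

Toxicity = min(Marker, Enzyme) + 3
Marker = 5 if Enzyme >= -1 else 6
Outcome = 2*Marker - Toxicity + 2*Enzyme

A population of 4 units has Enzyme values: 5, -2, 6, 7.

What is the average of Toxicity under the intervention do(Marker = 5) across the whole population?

6.25

do(Marker=5) breaks Marker's dependence on Enzyme. With Marker=5 fixed, Toxicity across the units is 8, 1, 8, 8, mean 6.25.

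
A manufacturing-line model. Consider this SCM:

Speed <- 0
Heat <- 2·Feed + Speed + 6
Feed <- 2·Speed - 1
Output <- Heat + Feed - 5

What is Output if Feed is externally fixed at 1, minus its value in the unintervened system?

Under do(Feed=1), the mechanism Feed <- 2·Speed - 1 is discarded; Feed is fixed at 1.
Heat = 2·Feed + Speed + 6  [with Feed=1, Speed=0]  = 8
Output = Heat + Feed - 5  [with Heat=8, Feed=1]  = 4
Without intervention: Feed = 2·Speed - 1  [with Speed=0]  = -1; Heat = 2·Feed + Speed + 6  [with Feed=-1, Speed=0]  = 4; Output = Heat + Feed - 5  [with Heat=4, Feed=-1]  = -2.
Change = 4 − (-2) = 6.

6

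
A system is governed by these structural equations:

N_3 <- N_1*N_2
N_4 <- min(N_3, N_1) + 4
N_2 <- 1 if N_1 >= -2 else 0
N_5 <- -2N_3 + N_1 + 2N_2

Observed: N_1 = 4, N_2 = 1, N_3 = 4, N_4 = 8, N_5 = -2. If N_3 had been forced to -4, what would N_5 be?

14

do(N_3=-4) replaces the equation N_3 <- N_1*N_2 with the constant N_3 = -4.
N_2 = 1 if N_1 >= -2 else 0  [with N_1=4]  = 1
N_5 = -2N_3 + N_1 + 2N_2  [with N_3=-4, N_1=4, N_2=1]  = 14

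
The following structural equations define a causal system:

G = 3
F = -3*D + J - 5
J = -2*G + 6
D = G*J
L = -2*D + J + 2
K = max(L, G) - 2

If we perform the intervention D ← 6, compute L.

-10

do(D=6) replaces the equation D = G*J with the constant D = 6.
J = -2*G + 6  [with G=3]  = 0
L = -2*D + J + 2  [with D=6, J=0]  = -10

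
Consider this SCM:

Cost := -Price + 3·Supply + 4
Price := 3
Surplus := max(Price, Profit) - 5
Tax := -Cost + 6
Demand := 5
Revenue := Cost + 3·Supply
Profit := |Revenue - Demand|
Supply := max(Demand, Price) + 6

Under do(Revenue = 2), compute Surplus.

do(Revenue=2) replaces the equation Revenue := Cost + 3·Supply with the constant Revenue = 2.
Profit = |Revenue - Demand|  [with Revenue=2, Demand=5]  = 3
Surplus = max(Price, Profit) - 5  [with Price=3, Profit=3]  = -2

-2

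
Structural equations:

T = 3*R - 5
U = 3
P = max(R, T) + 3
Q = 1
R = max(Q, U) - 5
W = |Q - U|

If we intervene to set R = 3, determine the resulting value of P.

do(R=3) replaces the equation R = max(Q, U) - 5 with the constant R = 3.
T = 3*R - 5  [with R=3]  = 4
P = max(R, T) + 3  [with R=3, T=4]  = 7

7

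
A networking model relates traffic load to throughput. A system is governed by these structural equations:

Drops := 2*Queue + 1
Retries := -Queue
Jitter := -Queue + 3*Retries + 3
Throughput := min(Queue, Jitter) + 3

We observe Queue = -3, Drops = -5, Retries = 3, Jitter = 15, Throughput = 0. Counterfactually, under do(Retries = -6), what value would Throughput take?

do(Retries=-6) replaces the equation Retries := -Queue with the constant Retries = -6.
Jitter = -Queue + 3*Retries + 3  [with Queue=-3, Retries=-6]  = -12
Throughput = min(Queue, Jitter) + 3  [with Queue=-3, Jitter=-12]  = -9

-9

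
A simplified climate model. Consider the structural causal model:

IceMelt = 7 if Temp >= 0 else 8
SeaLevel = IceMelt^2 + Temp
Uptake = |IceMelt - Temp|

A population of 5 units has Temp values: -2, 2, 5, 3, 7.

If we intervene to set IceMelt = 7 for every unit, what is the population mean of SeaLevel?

52

Under do(IceMelt=7), IceMelt's equation is replaced by IceMelt=7 for every unit. Per-unit SeaLevel: 47, 51, 54, 52, 56. Mean = 52.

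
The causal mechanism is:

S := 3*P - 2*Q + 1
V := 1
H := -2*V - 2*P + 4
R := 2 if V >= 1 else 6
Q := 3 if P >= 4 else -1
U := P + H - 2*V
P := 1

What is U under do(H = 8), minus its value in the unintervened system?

8

do(H=8) replaces the equation H := -2*V - 2*P + 4 with the constant H = 8.
U = P + H - 2*V  [with P=1, H=8, V=1]  = 7
Without intervention: H = -2*V - 2*P + 4  [with V=1, P=1]  = 0; U = P + H - 2*V  [with P=1, H=0, V=1]  = -1.
Change = 7 − (-1) = 8.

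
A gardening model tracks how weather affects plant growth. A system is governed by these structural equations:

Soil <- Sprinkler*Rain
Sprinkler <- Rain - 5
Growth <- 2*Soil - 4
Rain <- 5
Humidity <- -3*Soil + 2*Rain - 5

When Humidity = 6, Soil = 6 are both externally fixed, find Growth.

8

Under do(Humidity = 6, Soil = 6), each intervened variable's structural equation is replaced by its fixed value.
Growth = 2*Soil - 4  [with Soil=6]  = 8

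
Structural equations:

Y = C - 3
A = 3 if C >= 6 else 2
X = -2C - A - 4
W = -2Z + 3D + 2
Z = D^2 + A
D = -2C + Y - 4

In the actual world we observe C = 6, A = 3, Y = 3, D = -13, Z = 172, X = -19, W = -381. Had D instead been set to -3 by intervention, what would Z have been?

Intervening sets D = -3 and removes its equation (D = -2C + Y - 4).
A = 3 if C >= 6 else 2  [with C=6]  = 3
Z = D^2 + A  [with D=-3, A=3]  = 12

12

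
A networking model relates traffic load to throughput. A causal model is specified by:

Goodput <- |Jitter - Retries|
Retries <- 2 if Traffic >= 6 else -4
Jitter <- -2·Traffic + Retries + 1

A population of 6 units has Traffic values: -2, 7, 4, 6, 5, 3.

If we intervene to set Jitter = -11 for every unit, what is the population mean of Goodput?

Under do(Jitter=-11), Jitter's equation is replaced by Jitter=-11 for every unit. Per-unit Goodput: 7, 13, 7, 13, 7, 7. Mean = 9.

9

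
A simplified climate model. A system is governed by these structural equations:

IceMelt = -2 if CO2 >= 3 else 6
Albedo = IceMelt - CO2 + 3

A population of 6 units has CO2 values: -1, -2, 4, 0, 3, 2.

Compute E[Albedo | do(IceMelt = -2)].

Under do(IceMelt=-2), IceMelt's equation is replaced by IceMelt=-2 for every unit. Per-unit Albedo: 2, 3, -3, 1, -2, -1. Mean = 0.

0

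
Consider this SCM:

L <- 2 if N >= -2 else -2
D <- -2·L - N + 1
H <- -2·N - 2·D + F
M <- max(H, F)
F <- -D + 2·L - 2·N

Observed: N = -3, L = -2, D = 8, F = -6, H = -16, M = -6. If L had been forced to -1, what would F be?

-2

Under do(L=-1), the mechanism L <- 2 if N >= -2 else -2 is discarded; L is fixed at -1.
D = -2·L - N + 1  [with L=-1, N=-3]  = 6
F = -D + 2·L - 2·N  [with D=6, L=-1, N=-3]  = -2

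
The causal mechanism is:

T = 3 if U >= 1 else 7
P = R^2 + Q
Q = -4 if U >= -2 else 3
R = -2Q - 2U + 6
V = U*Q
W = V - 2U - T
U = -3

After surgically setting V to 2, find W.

Under do(V=2), the mechanism V = U*Q is discarded; V is fixed at 2.
T = 3 if U >= 1 else 7  [with U=-3]  = 7
W = V - 2U - T  [with V=2, U=-3, T=7]  = 1

1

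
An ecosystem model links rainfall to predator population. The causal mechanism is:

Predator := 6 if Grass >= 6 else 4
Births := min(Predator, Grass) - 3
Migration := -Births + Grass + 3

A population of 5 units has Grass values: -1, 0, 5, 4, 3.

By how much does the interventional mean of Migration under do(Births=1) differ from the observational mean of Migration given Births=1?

The intervention sets Births=1 in all 5 units regardless of Grass. Recomputing Migration per unit gives 1, 2, 7, 6, 5; average 4.2.
E[Migration|Births=1] averages over only the 2 units with Births=1 (Grass = 5, 4): Migration = 7, 6, mean 6.5.
Difference = 4.2 − 6.5 = -2.3.

-2.3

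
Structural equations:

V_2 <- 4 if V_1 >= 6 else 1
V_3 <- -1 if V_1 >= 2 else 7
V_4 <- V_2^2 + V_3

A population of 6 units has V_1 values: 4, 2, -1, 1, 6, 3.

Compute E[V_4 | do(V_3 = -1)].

2.5

Under do(V_3=-1), V_3's equation is replaced by V_3=-1 for every unit. Per-unit V_4: 0, 0, 0, 0, 15, 0. Mean = 2.5.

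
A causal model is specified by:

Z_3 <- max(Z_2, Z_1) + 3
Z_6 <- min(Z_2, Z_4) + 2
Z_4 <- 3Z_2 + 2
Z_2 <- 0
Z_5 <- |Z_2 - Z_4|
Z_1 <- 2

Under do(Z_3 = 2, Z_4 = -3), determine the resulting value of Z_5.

Setting Z_3 = 2, Z_4 = -3 by intervention discards those variables' equations.
Z_5 = |Z_2 - Z_4|  [with Z_2=0, Z_4=-3]  = 3

3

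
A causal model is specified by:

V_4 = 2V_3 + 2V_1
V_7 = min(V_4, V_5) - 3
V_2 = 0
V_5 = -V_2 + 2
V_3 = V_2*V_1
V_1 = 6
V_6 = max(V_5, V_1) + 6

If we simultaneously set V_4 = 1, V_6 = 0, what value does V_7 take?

-2

Setting V_4 = 1, V_6 = 0 by intervention discards those variables' equations.
V_5 = -V_2 + 2  [with V_2=0]  = 2
V_7 = min(V_4, V_5) - 3  [with V_4=1, V_5=2]  = -2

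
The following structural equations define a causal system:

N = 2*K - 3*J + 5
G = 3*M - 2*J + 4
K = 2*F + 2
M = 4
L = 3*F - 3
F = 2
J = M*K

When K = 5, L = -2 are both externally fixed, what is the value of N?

Under do(K = 5, L = -2), each intervened variable's structural equation is replaced by its fixed value.
J = M*K  [with M=4, K=5]  = 20
N = 2*K - 3*J + 5  [with K=5, J=20]  = -45

-45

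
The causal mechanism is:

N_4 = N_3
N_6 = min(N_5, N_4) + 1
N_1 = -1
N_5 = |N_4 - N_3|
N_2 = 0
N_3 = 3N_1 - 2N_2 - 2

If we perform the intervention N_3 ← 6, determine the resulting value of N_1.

Under do(N_3=6), the mechanism N_3 = 3N_1 - 2N_2 - 2 is discarded; N_3 is fixed at 6.
N_1 is not downstream of the intervention, so its value is determined by the original equations.

-1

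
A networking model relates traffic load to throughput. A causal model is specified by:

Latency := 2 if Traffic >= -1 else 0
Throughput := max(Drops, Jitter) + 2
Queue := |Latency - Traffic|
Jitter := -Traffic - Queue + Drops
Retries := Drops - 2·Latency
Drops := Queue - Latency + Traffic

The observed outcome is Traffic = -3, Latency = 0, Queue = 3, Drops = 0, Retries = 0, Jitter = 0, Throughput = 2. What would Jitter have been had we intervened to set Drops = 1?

Under do(Drops=1), the mechanism Drops := Queue - Latency + Traffic is discarded; Drops is fixed at 1.
Latency = 2 if Traffic >= -1 else 0  [with Traffic=-3]  = 0
Queue = |Latency - Traffic|  [with Latency=0, Traffic=-3]  = 3
Jitter = -Traffic - Queue + Drops  [with Traffic=-3, Queue=3, Drops=1]  = 1

1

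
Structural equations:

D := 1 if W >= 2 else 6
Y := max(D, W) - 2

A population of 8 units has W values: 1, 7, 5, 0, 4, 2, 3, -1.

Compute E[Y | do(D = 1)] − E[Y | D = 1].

do(D=1) breaks D's dependence on W. With D=1 fixed, Y across the units is -1, 5, 3, -1, 2, 0, 1, -1, mean 1.
E[Y|D=1] averages over only the 5 units with D=1 (W = 7, 5, 4, 2, 3): Y = 5, 3, 2, 0, 1, mean 2.2.
Difference = 1 − 2.2 = -1.2.

-1.2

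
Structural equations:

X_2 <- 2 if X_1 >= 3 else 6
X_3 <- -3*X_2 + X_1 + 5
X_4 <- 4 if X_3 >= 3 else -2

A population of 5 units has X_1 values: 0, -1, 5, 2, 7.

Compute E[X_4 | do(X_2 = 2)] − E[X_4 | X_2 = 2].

The intervention sets X_2=2 in all 5 units regardless of X_1. Recomputing X_4 per unit gives -2, -2, 4, -2, 4; average 0.4.
Observing X_2=2 restricts to units where X_2's equation naturally yields 2: X_1 ∈ {5, 7}. In that subpopulation X_4 = 4, 4, mean 4.
Difference = 0.4 − 4 = -3.6.

-3.6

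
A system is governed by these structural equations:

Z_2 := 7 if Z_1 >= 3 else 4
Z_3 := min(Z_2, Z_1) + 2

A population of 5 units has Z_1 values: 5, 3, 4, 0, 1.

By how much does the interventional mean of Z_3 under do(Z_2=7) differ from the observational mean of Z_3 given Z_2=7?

-1.4

Every unit gets Z_2=7 under the intervention. Z_3 values become 7, 5, 6, 2, 3; E[Z_3|do(Z_2=7)] = 4.6.
E[Z_3|Z_2=7] averages over only the 3 units with Z_2=7 (Z_1 = 5, 3, 4): Z_3 = 7, 5, 6, mean 6.
Difference = 4.6 − 6 = -1.4.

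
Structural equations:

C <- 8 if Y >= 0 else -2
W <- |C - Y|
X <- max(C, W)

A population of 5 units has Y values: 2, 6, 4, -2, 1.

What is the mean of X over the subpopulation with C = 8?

E[X|C=8] averages over only the 4 units with C=8 (Y = 2, 6, 4, 1): X = 8, 8, 8, 8, mean 8.

8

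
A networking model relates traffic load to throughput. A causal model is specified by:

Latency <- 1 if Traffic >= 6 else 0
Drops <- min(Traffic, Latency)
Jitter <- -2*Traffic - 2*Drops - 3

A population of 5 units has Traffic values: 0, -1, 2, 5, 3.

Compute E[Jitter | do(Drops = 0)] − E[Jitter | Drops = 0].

1.4

do(Drops=0) breaks Drops's dependence on Traffic. With Drops=0 fixed, Jitter across the units is -3, -1, -7, -13, -9, mean -6.6.
E[Jitter|Drops=0] averages over only the 4 units with Drops=0 (Traffic = 0, 2, 5, 3): Jitter = -3, -7, -13, -9, mean -8.
Difference = -6.6 − (-8) = 1.4.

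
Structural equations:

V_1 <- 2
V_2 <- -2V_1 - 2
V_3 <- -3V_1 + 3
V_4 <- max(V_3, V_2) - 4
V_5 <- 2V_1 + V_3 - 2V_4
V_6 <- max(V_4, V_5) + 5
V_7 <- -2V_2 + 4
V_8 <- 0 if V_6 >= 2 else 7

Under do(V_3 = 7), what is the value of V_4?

3

The intervention breaks the incoming arrows to V_3: V_3 <- -3V_1 + 3 no longer applies, and V_3 = 7.
V_2 = -2V_1 - 2  [with V_1=2]  = -6
V_4 = max(V_3, V_2) - 4  [with V_3=7, V_2=-6]  = 3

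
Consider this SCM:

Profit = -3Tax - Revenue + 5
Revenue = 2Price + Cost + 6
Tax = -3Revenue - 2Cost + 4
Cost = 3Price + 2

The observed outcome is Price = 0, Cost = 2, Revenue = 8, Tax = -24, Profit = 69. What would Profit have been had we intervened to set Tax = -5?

Intervening sets Tax = -5 and removes its equation (Tax = -3Revenue - 2Cost + 4).
Cost = 3Price + 2  [with Price=0]  = 2
Revenue = 2Price + Cost + 6  [with Price=0, Cost=2]  = 8
Profit = -3Tax - Revenue + 5  [with Tax=-5, Revenue=8]  = 12

12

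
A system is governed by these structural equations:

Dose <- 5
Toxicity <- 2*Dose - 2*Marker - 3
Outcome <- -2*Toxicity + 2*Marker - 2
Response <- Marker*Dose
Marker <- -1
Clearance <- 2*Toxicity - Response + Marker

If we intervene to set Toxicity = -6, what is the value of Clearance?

-8

Intervening sets Toxicity = -6 and removes its equation (Toxicity <- 2*Dose - 2*Marker - 3).
Response = Marker*Dose  [with Marker=-1, Dose=5]  = -5
Clearance = 2*Toxicity - Response + Marker  [with Toxicity=-6, Response=-5, Marker=-1]  = -8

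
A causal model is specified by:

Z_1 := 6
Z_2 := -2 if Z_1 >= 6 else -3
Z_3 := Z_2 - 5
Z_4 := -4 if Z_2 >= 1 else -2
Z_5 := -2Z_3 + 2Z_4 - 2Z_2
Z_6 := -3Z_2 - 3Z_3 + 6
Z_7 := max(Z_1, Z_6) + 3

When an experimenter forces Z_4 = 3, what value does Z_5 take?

24

Intervening sets Z_4 = 3 and removes its equation (Z_4 := -4 if Z_2 >= 1 else -2).
Z_2 = -2 if Z_1 >= 6 else -3  [with Z_1=6]  = -2
Z_3 = Z_2 - 5  [with Z_2=-2]  = -7
Z_5 = -2Z_3 + 2Z_4 - 2Z_2  [with Z_3=-7, Z_4=3, Z_2=-2]  = 24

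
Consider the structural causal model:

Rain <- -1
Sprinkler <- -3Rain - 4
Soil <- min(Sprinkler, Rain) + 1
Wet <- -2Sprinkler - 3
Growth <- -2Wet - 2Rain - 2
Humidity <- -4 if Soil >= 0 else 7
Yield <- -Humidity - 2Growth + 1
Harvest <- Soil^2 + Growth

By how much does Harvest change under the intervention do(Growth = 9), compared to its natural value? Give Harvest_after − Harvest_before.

7

do(Growth=9) replaces the equation Growth <- -2Wet - 2Rain - 2 with the constant Growth = 9.
Sprinkler = -3Rain - 4  [with Rain=-1]  = -1
Soil = min(Sprinkler, Rain) + 1  [with Sprinkler=-1, Rain=-1]  = 0
Harvest = Soil^2 + Growth  [with Soil=0, Growth=9]  = 9
Without intervention: Sprinkler = -3Rain - 4  [with Rain=-1]  = -1; Soil = min(Sprinkler, Rain) + 1  [with Sprinkler=-1, Rain=-1]  = 0; Wet = -2Sprinkler - 3  [with Sprinkler=-1]  = -1; Growth = -2Wet - 2Rain - 2  [with Wet=-1, Rain=-1]  = 2; Harvest = Soil^2 + Growth  [with Soil=0, Growth=2]  = 2.
Change = 9 − 2 = 7.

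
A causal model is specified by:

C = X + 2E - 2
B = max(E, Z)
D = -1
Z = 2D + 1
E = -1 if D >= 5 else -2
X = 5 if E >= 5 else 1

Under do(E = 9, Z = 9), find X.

Setting E = 9, Z = 9 by intervention discards those variables' equations.
X = 5 if E >= 5 else 1  [with E=9]  = 5

5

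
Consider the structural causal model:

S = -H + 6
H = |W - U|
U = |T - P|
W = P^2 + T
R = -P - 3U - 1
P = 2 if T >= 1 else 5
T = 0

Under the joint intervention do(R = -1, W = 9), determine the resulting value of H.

4

Setting R = -1, W = 9 by intervention discards those variables' equations.
P = 2 if T >= 1 else 5  [with T=0]  = 5
U = |T - P|  [with T=0, P=5]  = 5
H = |W - U|  [with W=9, U=5]  = 4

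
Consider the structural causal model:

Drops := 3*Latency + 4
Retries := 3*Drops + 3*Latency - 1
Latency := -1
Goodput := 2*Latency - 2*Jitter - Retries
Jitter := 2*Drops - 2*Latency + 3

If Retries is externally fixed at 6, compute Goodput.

-22

do(Retries=6) replaces the equation Retries := 3*Drops + 3*Latency - 1 with the constant Retries = 6.
Drops = 3*Latency + 4  [with Latency=-1]  = 1
Jitter = 2*Drops - 2*Latency + 3  [with Drops=1, Latency=-1]  = 7
Goodput = 2*Latency - 2*Jitter - Retries  [with Latency=-1, Jitter=7, Retries=6]  = -22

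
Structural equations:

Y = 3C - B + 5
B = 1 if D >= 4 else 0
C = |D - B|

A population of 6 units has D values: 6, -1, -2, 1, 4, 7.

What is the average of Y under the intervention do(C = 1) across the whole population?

7.5

do(C=1) breaks C's dependence on D. With C=1 fixed, Y across the units is 7, 8, 8, 8, 7, 7, mean 7.5.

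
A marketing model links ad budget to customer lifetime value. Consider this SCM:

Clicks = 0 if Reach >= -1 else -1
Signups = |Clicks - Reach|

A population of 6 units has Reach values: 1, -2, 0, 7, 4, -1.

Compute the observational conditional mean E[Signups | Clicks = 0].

Observing Clicks=0 restricts to units where Clicks's equation naturally yields 0: Reach ∈ {1, 0, 7, 4, -1}. In that subpopulation Signups = 1, 0, 7, 4, 1, mean 2.6.

2.6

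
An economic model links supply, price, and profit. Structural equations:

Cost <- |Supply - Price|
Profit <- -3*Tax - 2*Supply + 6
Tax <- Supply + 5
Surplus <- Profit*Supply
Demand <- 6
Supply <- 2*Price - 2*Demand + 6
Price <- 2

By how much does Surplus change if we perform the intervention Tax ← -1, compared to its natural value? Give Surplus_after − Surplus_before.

-24

Under do(Tax=-1), the mechanism Tax <- Supply + 5 is discarded; Tax is fixed at -1.
Supply = 2*Price - 2*Demand + 6  [with Price=2, Demand=6]  = -2
Profit = -3*Tax - 2*Supply + 6  [with Tax=-1, Supply=-2]  = 13
Surplus = Profit*Supply  [with Profit=13, Supply=-2]  = -26
Without intervention: Supply = 2*Price - 2*Demand + 6  [with Price=2, Demand=6]  = -2; Tax = Supply + 5  [with Supply=-2]  = 3; Profit = -3*Tax - 2*Supply + 6  [with Tax=3, Supply=-2]  = 1; Surplus = Profit*Supply  [with Profit=1, Supply=-2]  = -2.
Change = -26 − (-2) = -24.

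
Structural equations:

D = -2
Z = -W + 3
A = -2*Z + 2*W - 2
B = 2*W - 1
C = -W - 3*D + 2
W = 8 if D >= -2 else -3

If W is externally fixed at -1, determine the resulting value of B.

Under do(W=-1), the mechanism W = 8 if D >= -2 else -3 is discarded; W is fixed at -1.
B = 2*W - 1  [with W=-1]  = -3

-3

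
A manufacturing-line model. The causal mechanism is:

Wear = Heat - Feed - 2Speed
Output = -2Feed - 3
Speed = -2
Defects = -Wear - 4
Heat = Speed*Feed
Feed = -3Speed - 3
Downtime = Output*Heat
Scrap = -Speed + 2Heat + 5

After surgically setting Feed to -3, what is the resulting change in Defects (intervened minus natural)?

-18

do(Feed=-3) replaces the equation Feed = -3Speed - 3 with the constant Feed = -3.
Heat = Speed*Feed  [with Speed=-2, Feed=-3]  = 6
Wear = Heat - Feed - 2Speed  [with Heat=6, Feed=-3, Speed=-2]  = 13
Defects = -Wear - 4  [with Wear=13]  = -17
Without intervention: Feed = -3Speed - 3  [with Speed=-2]  = 3; Heat = Speed*Feed  [with Speed=-2, Feed=3]  = -6; Wear = Heat - Feed - 2Speed  [with Heat=-6, Feed=3, Speed=-2]  = -5; Defects = -Wear - 4  [with Wear=-5]  = 1.
Change = -17 − 1 = -18.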